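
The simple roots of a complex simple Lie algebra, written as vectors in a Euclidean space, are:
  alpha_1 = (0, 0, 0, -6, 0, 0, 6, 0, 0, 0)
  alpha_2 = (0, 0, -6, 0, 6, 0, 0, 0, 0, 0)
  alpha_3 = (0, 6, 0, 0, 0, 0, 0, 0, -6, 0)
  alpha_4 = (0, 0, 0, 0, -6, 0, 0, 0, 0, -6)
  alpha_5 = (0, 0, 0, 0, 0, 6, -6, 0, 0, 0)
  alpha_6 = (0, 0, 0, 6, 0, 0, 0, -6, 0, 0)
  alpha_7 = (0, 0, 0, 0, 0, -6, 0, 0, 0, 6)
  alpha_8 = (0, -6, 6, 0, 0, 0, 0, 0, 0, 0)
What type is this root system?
Compute the Cartan integers a_ij = 2(alpha_i, alpha_j)/(alpha_j, alpha_j); the resulting 8x8 Cartan matrix is
[[2, 0, 0, 0, -1, -1, 0, 0], [0, 2, 0, -1, 0, 0, 0, -1], [0, 0, 2, 0, 0, 0, 0, -1], [0, -1, 0, 2, 0, 0, -1, 0], [-1, 0, 0, 0, 2, 0, -1, 0], [-1, 0, 0, 0, 0, 2, 0, 0], [0, 0, 0, -1, -1, 0, 2, 0], [0, -1, -1, 0, 0, 0, 0, 2]].
All simple roots have the same length, so the diagram is simply laced. The associated Dynkin diagram is a chain of 8 nodes with single edges (A_8), so the type is A_8 (the algebra sl(9)).

A_8 (sl(9))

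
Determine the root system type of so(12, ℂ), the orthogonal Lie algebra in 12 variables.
type D_6

This is so(12) with 12 even, which has dimension 12(12-1)/2 = 66 and rank 12/2 = 6. In the classification of classical Lie algebras, the orthogonal algebra so(2n) in an even number of variables has type D_n; here n = 6, so the Dynkin diagram is a chain of 4 nodes with a fork of two nodes at one end (D_6). Hence the type is D_6.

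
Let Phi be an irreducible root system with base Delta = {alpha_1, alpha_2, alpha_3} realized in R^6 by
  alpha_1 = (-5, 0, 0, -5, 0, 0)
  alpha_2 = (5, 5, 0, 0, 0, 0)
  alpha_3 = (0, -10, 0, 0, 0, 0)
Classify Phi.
Compute the Cartan integers a_ij = 2(alpha_i, alpha_j)/(alpha_j, alpha_j); the resulting 3x3 Cartan matrix is
[[2, -1, 0], [-1, 2, -1], [0, -2, 2]].
The roots have two lengths (squared-length ratio 2:1); the short ones are alpha_{1,2}. The associated Dynkin diagram is a chain of 3 nodes with a double edge at one end; the terminal node there is the unique long simple root (C_3), so the type is C_3 (the algebra sp(6)).

C_3 (sp(6))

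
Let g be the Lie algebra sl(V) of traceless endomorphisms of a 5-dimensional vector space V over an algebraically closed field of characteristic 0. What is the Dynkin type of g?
This is sl(5), which has dimension 5^2 - 1 = 24 and rank 5 - 1 = 4 (a Cartan subalgebra is the diagonal traceless matrices). In the classification of classical Lie algebras, the special linear algebra sl(n+1) has type A_n; here n = 4, so the Dynkin diagram is a chain of 4 nodes with single edges (A_4). Hence the type is A_4.

A4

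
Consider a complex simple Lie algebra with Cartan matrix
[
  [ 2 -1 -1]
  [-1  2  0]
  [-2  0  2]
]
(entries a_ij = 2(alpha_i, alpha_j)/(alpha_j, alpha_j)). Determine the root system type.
C_3

The matrix has rank 3 with 2's on the diagonal. Reading the off-diagonal entries as Dynkin edges (a single edge where a_ij = a_ji = -1; a double or triple edge where a_ij * a_ji = 2 or 3), the diagram is a chain of 3 nodes with a double edge at one end; the terminal node there is the unique long simple root (C_3). One simple-root ordering that puts it in standard form is (alpha_2, alpha_1, alpha_3). So the algebra is type C_3, i.e. sp(6).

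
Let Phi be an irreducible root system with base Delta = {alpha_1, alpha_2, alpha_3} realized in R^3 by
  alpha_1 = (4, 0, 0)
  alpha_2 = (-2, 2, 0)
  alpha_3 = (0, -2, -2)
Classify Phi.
Compute the Cartan integers a_ij = 2(alpha_i, alpha_j)/(alpha_j, alpha_j); the resulting 3x3 Cartan matrix is
[[2, -2, 0], [-1, 2, -1], [0, -1, 2]].
The roots have two lengths (squared-length ratio 2:1); the short ones are alpha_{2,3}. The associated Dynkin diagram is a chain of 3 nodes with a double edge at one end; the terminal node there is the unique long simple root (C_3), so the type is C_3 (the algebra sp(6)).

C_3 (sp(6))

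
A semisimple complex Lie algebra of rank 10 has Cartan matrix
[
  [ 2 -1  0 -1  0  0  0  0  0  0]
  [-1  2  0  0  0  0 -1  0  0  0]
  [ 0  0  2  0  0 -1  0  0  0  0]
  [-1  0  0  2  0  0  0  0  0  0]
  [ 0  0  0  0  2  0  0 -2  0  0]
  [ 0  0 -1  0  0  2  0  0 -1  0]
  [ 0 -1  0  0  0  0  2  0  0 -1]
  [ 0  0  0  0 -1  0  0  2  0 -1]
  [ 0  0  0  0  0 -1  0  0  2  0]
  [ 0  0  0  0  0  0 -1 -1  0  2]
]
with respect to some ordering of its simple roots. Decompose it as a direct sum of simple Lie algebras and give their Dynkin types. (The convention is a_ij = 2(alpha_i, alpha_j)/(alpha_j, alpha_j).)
The diagram associated to this matrix has two connected components: the simple roots {alpha_3, alpha_6, alpha_9} form a chain of 3 nodes with single edges (A_3), and {alpha_1, alpha_2, alpha_4, alpha_5, alpha_7, alpha_8, alpha_10} form a chain of 7 nodes with a double edge at one end; the terminal node there is the unique long simple root (C_7). A semisimple Lie algebra decomposes uniquely as the direct sum of simple ideals, one per connected component of its Dynkin diagram, so g ≅ A_3 ⊕ C_7 (dimension 15 + 105 = 120).

type A_3 ⊕ type C_7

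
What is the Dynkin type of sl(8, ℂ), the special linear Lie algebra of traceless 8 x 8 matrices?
A7

This is sl(8), which has dimension 8^2 - 1 = 63 and rank 8 - 1 = 7 (a Cartan subalgebra is the diagonal traceless matrices). In the classification of classical Lie algebras, the special linear algebra sl(n+1) has type A_n; here n = 7, so the Dynkin diagram is a chain of 7 nodes with single edges (A_7). Hence the type is A_7.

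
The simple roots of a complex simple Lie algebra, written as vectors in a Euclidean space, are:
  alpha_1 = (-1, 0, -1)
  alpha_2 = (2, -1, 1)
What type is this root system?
Compute the Cartan integers a_ij = 2(alpha_i, alpha_j)/(alpha_j, alpha_j); the resulting 2x2 Cartan matrix is
[[2, -1], [-3, 2]].
The roots have two lengths (squared-length ratio 3:1); the short ones are alpha_{1}. The associated Dynkin diagram is two nodes joined by a triple edge (G_2), so the type is G_2.

G2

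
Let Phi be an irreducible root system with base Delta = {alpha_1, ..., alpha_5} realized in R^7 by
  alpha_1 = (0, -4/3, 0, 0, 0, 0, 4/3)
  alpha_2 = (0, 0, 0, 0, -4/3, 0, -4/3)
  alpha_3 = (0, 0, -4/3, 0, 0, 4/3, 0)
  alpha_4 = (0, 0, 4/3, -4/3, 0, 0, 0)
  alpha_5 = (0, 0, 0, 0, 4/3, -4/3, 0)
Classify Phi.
A_5

Compute the Cartan integers a_ij = 2(alpha_i, alpha_j)/(alpha_j, alpha_j); the resulting 5x5 Cartan matrix is
[[2, -1, 0, 0, 0], [-1, 2, 0, 0, -1], [0, 0, 2, -1, -1], [0, 0, -1, 2, 0], [0, -1, -1, 0, 2]].
All simple roots have the same length, so the diagram is simply laced. The associated Dynkin diagram is a chain of 5 nodes with single edges (A_5), so the type is A_5 (the algebra sl(6)).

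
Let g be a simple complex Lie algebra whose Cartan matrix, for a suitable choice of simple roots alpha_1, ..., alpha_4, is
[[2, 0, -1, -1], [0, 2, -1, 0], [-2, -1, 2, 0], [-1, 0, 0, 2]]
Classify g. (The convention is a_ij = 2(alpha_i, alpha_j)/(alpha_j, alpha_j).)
The matrix has rank 4 with 2's on the diagonal. Reading the off-diagonal entries as Dynkin edges (a single edge where a_ij = a_ji = -1; a double or triple edge where a_ij * a_ji = 2 or 3), the diagram is a chain of 4 nodes with a double edge between the middle two (F_4). One simple-root ordering that puts it in standard form is (alpha_2, alpha_3, alpha_1, alpha_4). So the algebra is type F_4.

F_4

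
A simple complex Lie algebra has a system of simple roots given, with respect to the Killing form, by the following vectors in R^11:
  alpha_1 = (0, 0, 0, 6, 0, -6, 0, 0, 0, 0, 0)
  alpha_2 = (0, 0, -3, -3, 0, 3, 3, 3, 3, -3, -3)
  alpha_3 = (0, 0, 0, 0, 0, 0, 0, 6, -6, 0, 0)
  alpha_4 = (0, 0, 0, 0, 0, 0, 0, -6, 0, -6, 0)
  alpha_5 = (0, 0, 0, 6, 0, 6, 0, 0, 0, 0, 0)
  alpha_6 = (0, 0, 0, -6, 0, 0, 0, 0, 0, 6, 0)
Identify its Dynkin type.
E_6

Compute the Cartan integers a_ij = 2(alpha_i, alpha_j)/(alpha_j, alpha_j); the resulting 6x6 Cartan matrix is
[[2, -1, 0, 0, 0, -1], [-1, 2, 0, 0, 0, 0], [0, 0, 2, -1, 0, 0], [0, 0, -1, 2, 0, -1], [0, 0, 0, 0, 2, -1], [-1, 0, 0, -1, -1, 2]].
All simple roots have the same length, so the diagram is simply laced. The associated Dynkin diagram is a chain of 5 nodes with one extra node attached to the third node from one end (E_6), so the type is E_6.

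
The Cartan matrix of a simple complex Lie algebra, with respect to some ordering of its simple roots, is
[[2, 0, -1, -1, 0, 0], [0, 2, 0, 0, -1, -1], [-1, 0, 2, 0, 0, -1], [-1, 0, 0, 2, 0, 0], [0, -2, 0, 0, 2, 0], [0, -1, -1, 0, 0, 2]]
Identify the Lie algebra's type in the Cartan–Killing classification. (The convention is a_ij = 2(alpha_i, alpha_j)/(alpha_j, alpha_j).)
The matrix has rank 6 with 2's on the diagonal. Reading the off-diagonal entries as Dynkin edges (a single edge where a_ij = a_ji = -1; a double or triple edge where a_ij * a_ji = 2 or 3), the diagram is a chain of 6 nodes with a double edge at one end; the terminal node there is the unique long simple root (C_6). One simple-root ordering that puts it in standard form is (alpha_4, alpha_1, alpha_3, alpha_6, alpha_2, alpha_5). So the algebra is type C_6, i.e. sp(12).

C6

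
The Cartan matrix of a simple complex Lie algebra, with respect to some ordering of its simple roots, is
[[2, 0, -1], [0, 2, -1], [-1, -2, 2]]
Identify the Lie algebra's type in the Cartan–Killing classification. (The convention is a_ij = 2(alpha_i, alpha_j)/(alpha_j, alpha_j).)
type B_3

The matrix has rank 3 with 2's on the diagonal. Reading the off-diagonal entries as Dynkin edges (a single edge where a_ij = a_ji = -1; a double or triple edge where a_ij * a_ji = 2 or 3), the diagram is a chain of 3 nodes with a double edge at one end; the terminal node there is the unique short simple root (B_3). One simple-root ordering that puts it in standard form is (alpha_1, alpha_3, alpha_2). So the algebra is type B_3, i.e. so(7).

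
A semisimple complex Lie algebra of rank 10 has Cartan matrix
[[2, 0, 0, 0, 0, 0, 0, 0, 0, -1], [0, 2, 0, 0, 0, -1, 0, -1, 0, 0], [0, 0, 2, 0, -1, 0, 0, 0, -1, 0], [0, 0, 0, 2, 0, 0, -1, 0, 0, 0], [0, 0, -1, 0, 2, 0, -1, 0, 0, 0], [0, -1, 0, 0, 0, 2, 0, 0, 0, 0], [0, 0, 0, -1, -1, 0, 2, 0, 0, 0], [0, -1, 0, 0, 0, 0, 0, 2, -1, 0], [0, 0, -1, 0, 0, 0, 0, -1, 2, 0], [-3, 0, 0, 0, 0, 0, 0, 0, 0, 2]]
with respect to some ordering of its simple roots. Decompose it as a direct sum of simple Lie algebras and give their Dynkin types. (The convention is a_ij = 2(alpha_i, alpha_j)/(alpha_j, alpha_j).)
The diagram associated to this matrix has two connected components: the simple roots {alpha_2, alpha_3, alpha_4, alpha_5, alpha_6, alpha_7, alpha_8, alpha_9} form a chain of 8 nodes with single edges (A_8), and {alpha_1, alpha_10} form two nodes joined by a triple edge (G_2). A semisimple Lie algebra decomposes uniquely as the direct sum of simple ideals, one per connected component of its Dynkin diagram, so g ≅ A_8 ⊕ G_2 (dimension 80 + 14 = 94).

A_8 (sl(9)) + G_2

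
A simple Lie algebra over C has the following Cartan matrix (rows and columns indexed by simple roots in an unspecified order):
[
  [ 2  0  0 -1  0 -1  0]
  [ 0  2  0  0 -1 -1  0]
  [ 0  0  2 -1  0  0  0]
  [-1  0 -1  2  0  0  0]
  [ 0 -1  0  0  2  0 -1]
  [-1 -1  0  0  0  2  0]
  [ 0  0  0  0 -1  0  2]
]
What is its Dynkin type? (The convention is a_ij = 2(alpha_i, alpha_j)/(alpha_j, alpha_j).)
A7

The matrix has rank 7 with 2's on the diagonal. Reading the off-diagonal entries as Dynkin edges (a single edge where a_ij = a_ji = -1; a double or triple edge where a_ij * a_ji = 2 or 3), the diagram is a chain of 7 nodes with single edges (A_7). One simple-root ordering that puts it in standard form is (alpha_7, alpha_5, alpha_2, alpha_6, alpha_1, alpha_4, alpha_3). So the algebra is type A_7, i.e. sl(8).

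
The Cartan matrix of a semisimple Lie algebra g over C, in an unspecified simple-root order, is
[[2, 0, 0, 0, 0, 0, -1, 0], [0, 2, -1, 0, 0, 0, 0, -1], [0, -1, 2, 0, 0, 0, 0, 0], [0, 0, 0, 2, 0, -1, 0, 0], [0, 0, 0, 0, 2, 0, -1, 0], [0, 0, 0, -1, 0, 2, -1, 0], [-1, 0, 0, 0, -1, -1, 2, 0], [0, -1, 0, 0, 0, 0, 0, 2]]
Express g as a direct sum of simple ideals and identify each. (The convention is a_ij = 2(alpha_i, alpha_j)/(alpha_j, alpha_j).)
The diagram associated to this matrix has two connected components: the simple roots {alpha_2, alpha_3, alpha_8} form a chain of 3 nodes with single edges (A_3), and {alpha_1, alpha_4, alpha_5, alpha_6, alpha_7} form a chain of 3 nodes with a fork of two nodes at one end (D_5). A semisimple Lie algebra decomposes uniquely as the direct sum of simple ideals, one per connected component of its Dynkin diagram, so g ≅ A_3 ⊕ D_5 (dimension 15 + 45 = 60).

A3 + D5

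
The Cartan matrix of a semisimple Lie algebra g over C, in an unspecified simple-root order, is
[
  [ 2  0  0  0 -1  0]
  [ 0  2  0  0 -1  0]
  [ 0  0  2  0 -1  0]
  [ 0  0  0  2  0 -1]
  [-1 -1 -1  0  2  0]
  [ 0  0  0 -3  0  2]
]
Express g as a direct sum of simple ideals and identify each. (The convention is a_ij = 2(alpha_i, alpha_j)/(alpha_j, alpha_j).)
D_4 ⊕ G_2

The diagram associated to this matrix has two connected components: the simple roots {alpha_1, alpha_2, alpha_3, alpha_5} form a chain of 2 nodes with a fork of two nodes at one end (D_4), and {alpha_4, alpha_6} form two nodes joined by a triple edge (G_2). A semisimple Lie algebra decomposes uniquely as the direct sum of simple ideals, one per connected component of its Dynkin diagram, so g ≅ D_4 ⊕ G_2 (dimension 28 + 14 = 42).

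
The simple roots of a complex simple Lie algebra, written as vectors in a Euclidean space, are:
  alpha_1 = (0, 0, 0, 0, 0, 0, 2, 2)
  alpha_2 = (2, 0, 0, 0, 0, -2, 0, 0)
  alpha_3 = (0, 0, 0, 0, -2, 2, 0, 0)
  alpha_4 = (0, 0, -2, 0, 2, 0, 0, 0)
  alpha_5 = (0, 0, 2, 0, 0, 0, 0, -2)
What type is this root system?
A_5

Compute the Cartan integers a_ij = 2(alpha_i, alpha_j)/(alpha_j, alpha_j); the resulting 5x5 Cartan matrix is
[[2, 0, 0, 0, -1], [0, 2, -1, 0, 0], [0, -1, 2, -1, 0], [0, 0, -1, 2, -1], [-1, 0, 0, -1, 2]].
All simple roots have the same length, so the diagram is simply laced. The associated Dynkin diagram is a chain of 5 nodes with single edges (A_5), so the type is A_5 (the algebra sl(6)).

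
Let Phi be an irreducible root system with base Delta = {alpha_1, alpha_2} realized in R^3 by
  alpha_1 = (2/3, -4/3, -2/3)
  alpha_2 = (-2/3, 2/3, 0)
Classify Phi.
Compute the Cartan integers a_ij = 2(alpha_i, alpha_j)/(alpha_j, alpha_j); the resulting 2x2 Cartan matrix is
[[2, -3], [-1, 2]].
The roots have two lengths (squared-length ratio 3:1); the short ones are alpha_{2}. The associated Dynkin diagram is two nodes joined by a triple edge (G_2), so the type is G_2.

type G_2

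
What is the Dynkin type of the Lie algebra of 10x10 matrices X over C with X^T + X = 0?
type D_5

This is so(10) with 10 even, which has dimension 10(10-1)/2 = 45 and rank 10/2 = 5. In the classification of classical Lie algebras, the orthogonal algebra so(2n) in an even number of variables has type D_n; here n = 5, so the Dynkin diagram is a chain of 3 nodes with a fork of two nodes at one end (D_5). Hence the type is D_5.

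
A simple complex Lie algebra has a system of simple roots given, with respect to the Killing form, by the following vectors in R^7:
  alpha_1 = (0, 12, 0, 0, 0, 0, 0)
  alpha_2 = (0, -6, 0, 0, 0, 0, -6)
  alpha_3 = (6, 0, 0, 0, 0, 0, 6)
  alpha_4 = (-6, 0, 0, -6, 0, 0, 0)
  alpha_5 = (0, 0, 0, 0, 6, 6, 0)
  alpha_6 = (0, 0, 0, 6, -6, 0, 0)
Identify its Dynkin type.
Compute the Cartan integers a_ij = 2(alpha_i, alpha_j)/(alpha_j, alpha_j); the resulting 6x6 Cartan matrix is
[[2, -2, 0, 0, 0, 0], [-1, 2, -1, 0, 0, 0], [0, -1, 2, -1, 0, 0], [0, 0, -1, 2, 0, -1], [0, 0, 0, 0, 2, -1], [0, 0, 0, -1, -1, 2]].
The roots have two lengths (squared-length ratio 2:1); the short ones are alpha_{2,3,4,5,6}. The associated Dynkin diagram is a chain of 6 nodes with a double edge at one end; the terminal node there is the unique long simple root (C_6), so the type is C_6 (the algebra sp(12)).

C_6 (sp(12))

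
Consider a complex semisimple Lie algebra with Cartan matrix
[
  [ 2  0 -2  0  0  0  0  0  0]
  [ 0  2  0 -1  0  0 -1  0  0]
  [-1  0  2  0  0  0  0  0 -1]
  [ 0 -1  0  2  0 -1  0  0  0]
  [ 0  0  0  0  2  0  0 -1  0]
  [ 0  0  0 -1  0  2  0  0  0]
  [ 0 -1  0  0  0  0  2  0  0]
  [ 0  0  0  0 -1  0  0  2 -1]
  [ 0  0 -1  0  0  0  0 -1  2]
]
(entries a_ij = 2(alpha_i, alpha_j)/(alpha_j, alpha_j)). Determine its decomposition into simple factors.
A4 ⊕ C5

The diagram associated to this matrix has two connected components: the simple roots {alpha_2, alpha_4, alpha_6, alpha_7} form a chain of 4 nodes with single edges (A_4), and {alpha_1, alpha_3, alpha_5, alpha_8, alpha_9} form a chain of 5 nodes with a double edge at one end; the terminal node there is the unique long simple root (C_5). A semisimple Lie algebra decomposes uniquely as the direct sum of simple ideals, one per connected component of its Dynkin diagram, so g ≅ A_4 ⊕ C_5 (dimension 24 + 55 = 79).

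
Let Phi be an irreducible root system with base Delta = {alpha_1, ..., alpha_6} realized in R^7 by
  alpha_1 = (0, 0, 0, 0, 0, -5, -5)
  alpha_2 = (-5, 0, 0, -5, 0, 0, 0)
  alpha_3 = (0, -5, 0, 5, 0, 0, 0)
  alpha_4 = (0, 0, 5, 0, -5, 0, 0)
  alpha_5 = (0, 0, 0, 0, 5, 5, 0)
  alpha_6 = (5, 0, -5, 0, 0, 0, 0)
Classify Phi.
Compute the Cartan integers a_ij = 2(alpha_i, alpha_j)/(alpha_j, alpha_j); the resulting 6x6 Cartan matrix is
[[2, 0, 0, 0, -1, 0], [0, 2, -1, 0, 0, -1], [0, -1, 2, 0, 0, 0], [0, 0, 0, 2, -1, -1], [-1, 0, 0, -1, 2, 0], [0, -1, 0, -1, 0, 2]].
All simple roots have the same length, so the diagram is simply laced. The associated Dynkin diagram is a chain of 6 nodes with single edges (A_6), so the type is A_6 (the algebra sl(7)).

type A_6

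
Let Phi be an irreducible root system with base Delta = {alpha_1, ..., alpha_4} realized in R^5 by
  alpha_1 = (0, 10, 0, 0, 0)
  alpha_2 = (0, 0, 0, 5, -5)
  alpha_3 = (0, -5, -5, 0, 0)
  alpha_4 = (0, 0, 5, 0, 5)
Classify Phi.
C_4

Compute the Cartan integers a_ij = 2(alpha_i, alpha_j)/(alpha_j, alpha_j); the resulting 4x4 Cartan matrix is
[[2, 0, -2, 0], [0, 2, 0, -1], [-1, 0, 2, -1], [0, -1, -1, 2]].
The roots have two lengths (squared-length ratio 2:1); the short ones are alpha_{2,3,4}. The associated Dynkin diagram is a chain of 4 nodes with a double edge at one end; the terminal node there is the unique long simple root (C_4), so the type is C_4 (the algebra sp(8)).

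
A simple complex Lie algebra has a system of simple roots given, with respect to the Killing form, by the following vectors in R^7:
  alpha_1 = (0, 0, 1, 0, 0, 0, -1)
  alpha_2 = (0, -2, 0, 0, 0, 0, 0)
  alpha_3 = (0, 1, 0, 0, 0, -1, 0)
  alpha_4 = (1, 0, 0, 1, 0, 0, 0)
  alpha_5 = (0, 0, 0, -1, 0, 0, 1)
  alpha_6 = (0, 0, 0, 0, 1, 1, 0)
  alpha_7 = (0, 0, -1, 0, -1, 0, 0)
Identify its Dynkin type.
Compute the Cartan integers a_ij = 2(alpha_i, alpha_j)/(alpha_j, alpha_j); the resulting 7x7 Cartan matrix is
[[2, 0, 0, 0, -1, 0, -1], [0, 2, -2, 0, 0, 0, 0], [0, -1, 2, 0, 0, -1, 0], [0, 0, 0, 2, -1, 0, 0], [-1, 0, 0, -1, 2, 0, 0], [0, 0, -1, 0, 0, 2, -1], [-1, 0, 0, 0, 0, -1, 2]].
The roots have two lengths (squared-length ratio 2:1); the short ones are alpha_{1,3,4,5,6,7}. The associated Dynkin diagram is a chain of 7 nodes with a double edge at one end; the terminal node there is the unique long simple root (C_7), so the type is C_7 (the algebra sp(14)).

C_7 (sp(14))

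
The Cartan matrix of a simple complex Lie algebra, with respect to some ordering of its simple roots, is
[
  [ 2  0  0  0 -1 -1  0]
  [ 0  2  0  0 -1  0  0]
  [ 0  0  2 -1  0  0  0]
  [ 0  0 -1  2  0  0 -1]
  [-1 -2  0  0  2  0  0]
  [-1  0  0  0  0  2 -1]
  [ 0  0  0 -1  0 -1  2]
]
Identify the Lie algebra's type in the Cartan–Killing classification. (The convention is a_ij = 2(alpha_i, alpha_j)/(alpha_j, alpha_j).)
The matrix has rank 7 with 2's on the diagonal. Reading the off-diagonal entries as Dynkin edges (a single edge where a_ij = a_ji = -1; a double or triple edge where a_ij * a_ji = 2 or 3), the diagram is a chain of 7 nodes with a double edge at one end; the terminal node there is the unique short simple root (B_7). One simple-root ordering that puts it in standard form is (alpha_3, alpha_4, alpha_7, alpha_6, alpha_1, alpha_5, alpha_2). So the algebra is type B_7, i.e. so(15).

B_7 (so(15))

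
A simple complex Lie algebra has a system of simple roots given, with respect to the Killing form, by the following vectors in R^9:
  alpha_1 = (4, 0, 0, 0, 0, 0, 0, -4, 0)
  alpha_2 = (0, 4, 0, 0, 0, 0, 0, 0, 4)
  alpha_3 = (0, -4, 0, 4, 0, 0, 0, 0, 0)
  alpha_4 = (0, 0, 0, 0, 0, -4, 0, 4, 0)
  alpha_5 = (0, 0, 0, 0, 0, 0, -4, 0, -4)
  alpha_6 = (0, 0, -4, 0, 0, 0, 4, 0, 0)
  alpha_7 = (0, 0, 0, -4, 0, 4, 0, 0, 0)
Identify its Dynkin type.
A7

Compute the Cartan integers a_ij = 2(alpha_i, alpha_j)/(alpha_j, alpha_j); the resulting 7x7 Cartan matrix is
[[2, 0, 0, -1, 0, 0, 0], [0, 2, -1, 0, -1, 0, 0], [0, -1, 2, 0, 0, 0, -1], [-1, 0, 0, 2, 0, 0, -1], [0, -1, 0, 0, 2, -1, 0], [0, 0, 0, 0, -1, 2, 0], [0, 0, -1, -1, 0, 0, 2]].
All simple roots have the same length, so the diagram is simply laced. The associated Dynkin diagram is a chain of 7 nodes with single edges (A_7), so the type is A_7 (the algebra sl(8)).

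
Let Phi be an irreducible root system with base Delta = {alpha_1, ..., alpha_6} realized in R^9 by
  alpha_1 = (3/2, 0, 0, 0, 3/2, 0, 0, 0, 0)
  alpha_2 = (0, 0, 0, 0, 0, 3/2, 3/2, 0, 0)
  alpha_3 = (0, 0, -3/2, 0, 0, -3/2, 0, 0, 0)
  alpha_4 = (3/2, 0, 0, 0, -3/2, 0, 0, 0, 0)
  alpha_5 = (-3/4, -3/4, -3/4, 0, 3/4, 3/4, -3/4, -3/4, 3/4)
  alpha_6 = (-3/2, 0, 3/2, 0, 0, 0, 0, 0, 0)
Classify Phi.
Compute the Cartan integers a_ij = 2(alpha_i, alpha_j)/(alpha_j, alpha_j); the resulting 6x6 Cartan matrix is
[[2, 0, 0, 0, 0, -1], [0, 2, -1, 0, 0, 0], [0, -1, 2, 0, 0, -1], [0, 0, 0, 2, -1, -1], [0, 0, 0, -1, 2, 0], [-1, 0, -1, -1, 0, 2]].
All simple roots have the same length, so the diagram is simply laced. The associated Dynkin diagram is a chain of 5 nodes with one extra node attached to the third node from one end (E_6), so the type is E_6.

type E_6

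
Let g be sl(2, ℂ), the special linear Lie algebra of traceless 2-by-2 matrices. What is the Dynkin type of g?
This is sl(2), which has dimension 2^2 - 1 = 3 and rank 2 - 1 = 1 (a Cartan subalgebra is the diagonal traceless matrices). In the classification of classical Lie algebras, the special linear algebra sl(n+1) has type A_n; here n = 1, so the Dynkin diagram is a chain of 1 nodes with single edges (A_1). Hence the type is A_1.

A1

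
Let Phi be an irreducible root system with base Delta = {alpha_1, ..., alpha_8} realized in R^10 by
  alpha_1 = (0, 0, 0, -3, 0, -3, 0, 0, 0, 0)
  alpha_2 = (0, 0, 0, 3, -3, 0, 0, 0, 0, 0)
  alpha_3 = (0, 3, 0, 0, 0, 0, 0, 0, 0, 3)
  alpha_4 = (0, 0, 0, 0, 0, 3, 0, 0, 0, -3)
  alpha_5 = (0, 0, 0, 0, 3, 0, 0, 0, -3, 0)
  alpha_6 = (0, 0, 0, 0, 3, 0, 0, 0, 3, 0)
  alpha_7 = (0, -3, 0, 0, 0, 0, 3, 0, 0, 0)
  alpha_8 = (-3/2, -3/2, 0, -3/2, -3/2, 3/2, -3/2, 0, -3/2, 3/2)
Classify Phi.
Compute the Cartan integers a_ij = 2(alpha_i, alpha_j)/(alpha_j, alpha_j); the resulting 8x8 Cartan matrix is
[[2, -1, 0, -1, 0, 0, 0, 0], [-1, 2, 0, 0, -1, -1, 0, 0], [0, 0, 2, -1, 0, 0, -1, 0], [-1, 0, -1, 2, 0, 0, 0, 0], [0, -1, 0, 0, 2, 0, 0, 0], [0, -1, 0, 0, 0, 2, 0, -1], [0, 0, -1, 0, 0, 0, 2, 0], [0, 0, 0, 0, 0, -1, 0, 2]].
All simple roots have the same length, so the diagram is simply laced. The associated Dynkin diagram is a chain of 7 nodes with one extra node attached to the third node from one end (E_8), so the type is E_8.

E_8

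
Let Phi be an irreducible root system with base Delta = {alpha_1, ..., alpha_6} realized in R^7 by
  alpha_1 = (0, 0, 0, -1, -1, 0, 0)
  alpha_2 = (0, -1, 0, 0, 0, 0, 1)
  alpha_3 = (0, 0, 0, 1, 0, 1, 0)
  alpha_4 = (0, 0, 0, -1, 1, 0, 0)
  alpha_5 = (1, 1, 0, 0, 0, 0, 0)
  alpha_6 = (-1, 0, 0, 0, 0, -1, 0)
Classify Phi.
Compute the Cartan integers a_ij = 2(alpha_i, alpha_j)/(alpha_j, alpha_j); the resulting 6x6 Cartan matrix is
[[2, 0, -1, 0, 0, 0], [0, 2, 0, 0, -1, 0], [-1, 0, 2, -1, 0, -1], [0, 0, -1, 2, 0, 0], [0, -1, 0, 0, 2, -1], [0, 0, -1, 0, -1, 2]].
All simple roots have the same length, so the diagram is simply laced. The associated Dynkin diagram is a chain of 4 nodes with a fork of two nodes at one end (D_6), so the type is D_6 (the algebra so(12)).

D_6 (so(12))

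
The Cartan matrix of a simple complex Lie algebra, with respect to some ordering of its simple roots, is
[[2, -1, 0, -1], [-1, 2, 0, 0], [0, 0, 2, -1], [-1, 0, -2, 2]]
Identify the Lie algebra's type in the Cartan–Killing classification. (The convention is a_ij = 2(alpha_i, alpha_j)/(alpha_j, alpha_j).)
type B_4

The matrix has rank 4 with 2's on the diagonal. Reading the off-diagonal entries as Dynkin edges (a single edge where a_ij = a_ji = -1; a double or triple edge where a_ij * a_ji = 2 or 3), the diagram is a chain of 4 nodes with a double edge at one end; the terminal node there is the unique short simple root (B_4). One simple-root ordering that puts it in standard form is (alpha_2, alpha_1, alpha_4, alpha_3). So the algebra is type B_4, i.e. so(9).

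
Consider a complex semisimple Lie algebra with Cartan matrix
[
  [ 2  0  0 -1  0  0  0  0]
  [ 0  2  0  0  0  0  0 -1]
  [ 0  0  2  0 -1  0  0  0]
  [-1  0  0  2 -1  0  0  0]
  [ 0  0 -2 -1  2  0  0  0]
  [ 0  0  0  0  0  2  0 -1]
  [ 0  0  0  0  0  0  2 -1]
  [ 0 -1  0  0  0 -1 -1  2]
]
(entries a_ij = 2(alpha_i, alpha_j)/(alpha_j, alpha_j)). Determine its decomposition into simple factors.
B_4 (so(9)) ⊕ D_4 (so(8))

The diagram associated to this matrix has two connected components: the simple roots {alpha_1, alpha_3, alpha_4, alpha_5} form a chain of 4 nodes with a double edge at one end; the terminal node there is the unique short simple root (B_4), and {alpha_2, alpha_6, alpha_7, alpha_8} form a chain of 2 nodes with a fork of two nodes at one end (D_4). A semisimple Lie algebra decomposes uniquely as the direct sum of simple ideals, one per connected component of its Dynkin diagram, so g ≅ B_4 ⊕ D_4 (dimension 36 + 28 = 64).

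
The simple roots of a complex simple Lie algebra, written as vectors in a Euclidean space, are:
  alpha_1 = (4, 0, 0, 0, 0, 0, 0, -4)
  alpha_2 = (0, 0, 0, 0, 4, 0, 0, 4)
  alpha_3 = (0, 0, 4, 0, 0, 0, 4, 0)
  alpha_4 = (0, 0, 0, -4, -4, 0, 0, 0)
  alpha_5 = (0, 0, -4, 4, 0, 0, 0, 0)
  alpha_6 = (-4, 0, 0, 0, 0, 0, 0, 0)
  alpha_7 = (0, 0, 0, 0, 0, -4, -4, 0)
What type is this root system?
B_7 (so(15))

Compute the Cartan integers a_ij = 2(alpha_i, alpha_j)/(alpha_j, alpha_j); the resulting 7x7 Cartan matrix is
[[2, -1, 0, 0, 0, -2, 0], [-1, 2, 0, -1, 0, 0, 0], [0, 0, 2, 0, -1, 0, -1], [0, -1, 0, 2, -1, 0, 0], [0, 0, -1, -1, 2, 0, 0], [-1, 0, 0, 0, 0, 2, 0], [0, 0, -1, 0, 0, 0, 2]].
The roots have two lengths (squared-length ratio 2:1); the short ones are alpha_{6}. The associated Dynkin diagram is a chain of 7 nodes with a double edge at one end; the terminal node there is the unique short simple root (B_7), so the type is B_7 (the algebra so(15)).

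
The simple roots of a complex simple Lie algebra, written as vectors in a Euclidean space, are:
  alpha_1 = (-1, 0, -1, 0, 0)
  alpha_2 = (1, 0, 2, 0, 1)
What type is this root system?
G_2

Compute the Cartan integers a_ij = 2(alpha_i, alpha_j)/(alpha_j, alpha_j); the resulting 2x2 Cartan matrix is
[[2, -1], [-3, 2]].
The roots have two lengths (squared-length ratio 3:1); the short ones are alpha_{1}. The associated Dynkin diagram is two nodes joined by a triple edge (G_2), so the type is G_2.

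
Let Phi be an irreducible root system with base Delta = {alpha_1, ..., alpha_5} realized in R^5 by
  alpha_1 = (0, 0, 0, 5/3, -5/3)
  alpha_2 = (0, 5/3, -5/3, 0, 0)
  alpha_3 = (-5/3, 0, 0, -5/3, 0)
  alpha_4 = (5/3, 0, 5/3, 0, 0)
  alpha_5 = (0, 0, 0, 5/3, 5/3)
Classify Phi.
type D_5

Compute the Cartan integers a_ij = 2(alpha_i, alpha_j)/(alpha_j, alpha_j); the resulting 5x5 Cartan matrix is
[[2, 0, -1, 0, 0], [0, 2, 0, -1, 0], [-1, 0, 2, -1, -1], [0, -1, -1, 2, 0], [0, 0, -1, 0, 2]].
All simple roots have the same length, so the diagram is simply laced. The associated Dynkin diagram is a chain of 3 nodes with a fork of two nodes at one end (D_5), so the type is D_5 (the algebra so(10)).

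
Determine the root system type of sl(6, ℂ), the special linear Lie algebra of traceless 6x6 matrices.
A_5

This is sl(6), which has dimension 6^2 - 1 = 35 and rank 6 - 1 = 5 (a Cartan subalgebra is the diagonal traceless matrices). In the classification of classical Lie algebras, the special linear algebra sl(n+1) has type A_n; here n = 5, so the Dynkin diagram is a chain of 5 nodes with single edges (A_5). Hence the type is A_5.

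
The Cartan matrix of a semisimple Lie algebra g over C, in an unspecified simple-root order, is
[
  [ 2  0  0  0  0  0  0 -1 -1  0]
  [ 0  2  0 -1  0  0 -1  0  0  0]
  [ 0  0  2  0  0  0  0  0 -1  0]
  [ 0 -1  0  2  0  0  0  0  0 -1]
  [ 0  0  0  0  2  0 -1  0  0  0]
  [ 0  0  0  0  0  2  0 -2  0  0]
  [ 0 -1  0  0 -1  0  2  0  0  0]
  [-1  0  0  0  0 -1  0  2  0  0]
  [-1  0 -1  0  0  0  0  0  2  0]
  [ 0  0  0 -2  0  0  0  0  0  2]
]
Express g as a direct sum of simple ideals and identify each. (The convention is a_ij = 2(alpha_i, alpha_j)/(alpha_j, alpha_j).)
The diagram associated to this matrix has two connected components: the simple roots {alpha_2, alpha_4, alpha_5, alpha_7, alpha_10} form a chain of 5 nodes with a double edge at one end; the terminal node there is the unique long simple root (C_5), and {alpha_1, alpha_3, alpha_6, alpha_8, alpha_9} form a chain of 5 nodes with a double edge at one end; the terminal node there is the unique long simple root (C_5). A semisimple Lie algebra decomposes uniquely as the direct sum of simple ideals, one per connected component of its Dynkin diagram, so g ≅ C_5 ⊕ C_5 (dimension 55 + 55 = 110).

type C_5 ⊕ type C_5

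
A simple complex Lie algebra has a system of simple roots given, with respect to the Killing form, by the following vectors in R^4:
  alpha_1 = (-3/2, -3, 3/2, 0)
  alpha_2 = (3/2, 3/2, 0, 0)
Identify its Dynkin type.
Compute the Cartan integers a_ij = 2(alpha_i, alpha_j)/(alpha_j, alpha_j); the resulting 2x2 Cartan matrix is
[[2, -3], [-1, 2]].
The roots have two lengths (squared-length ratio 3:1); the short ones are alpha_{2}. The associated Dynkin diagram is two nodes joined by a triple edge (G_2), so the type is G_2.

G_2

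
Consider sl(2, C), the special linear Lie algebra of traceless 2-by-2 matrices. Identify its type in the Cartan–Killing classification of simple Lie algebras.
A_1

This is sl(2), which has dimension 2^2 - 1 = 3 and rank 2 - 1 = 1 (a Cartan subalgebra is the diagonal traceless matrices). In the classification of classical Lie algebras, the special linear algebra sl(n+1) has type A_n; here n = 1, so the Dynkin diagram is a chain of 1 nodes with single edges (A_1). Hence the type is A_1.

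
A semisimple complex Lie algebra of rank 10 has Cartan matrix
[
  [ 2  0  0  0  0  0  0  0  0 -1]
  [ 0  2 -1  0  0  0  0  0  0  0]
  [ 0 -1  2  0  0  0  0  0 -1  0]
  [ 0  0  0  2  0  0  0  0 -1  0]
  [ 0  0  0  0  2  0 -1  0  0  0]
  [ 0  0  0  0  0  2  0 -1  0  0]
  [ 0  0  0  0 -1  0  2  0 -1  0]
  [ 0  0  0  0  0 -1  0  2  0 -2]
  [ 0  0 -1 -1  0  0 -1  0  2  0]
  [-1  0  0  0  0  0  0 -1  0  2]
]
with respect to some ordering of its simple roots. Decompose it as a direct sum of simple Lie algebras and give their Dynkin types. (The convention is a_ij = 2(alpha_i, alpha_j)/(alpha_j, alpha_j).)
E6 + F4

The diagram associated to this matrix has two connected components: the simple roots {alpha_2, alpha_3, alpha_4, alpha_5, alpha_7, alpha_9} form a chain of 5 nodes with one extra node attached to the third node from one end (E_6), and {alpha_1, alpha_6, alpha_8, alpha_10} form a chain of 4 nodes with a double edge between the middle two (F_4). A semisimple Lie algebra decomposes uniquely as the direct sum of simple ideals, one per connected component of its Dynkin diagram, so g ≅ E_6 ⊕ F_4 (dimension 78 + 52 = 130).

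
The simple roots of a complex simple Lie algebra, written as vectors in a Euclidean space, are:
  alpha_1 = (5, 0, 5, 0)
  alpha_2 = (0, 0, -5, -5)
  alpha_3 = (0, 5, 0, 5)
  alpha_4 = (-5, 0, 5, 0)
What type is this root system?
type D_4

Compute the Cartan integers a_ij = 2(alpha_i, alpha_j)/(alpha_j, alpha_j); the resulting 4x4 Cartan matrix is
[[2, -1, 0, 0], [-1, 2, -1, -1], [0, -1, 2, 0], [0, -1, 0, 2]].
All simple roots have the same length, so the diagram is simply laced. The associated Dynkin diagram is a chain of 2 nodes with a fork of two nodes at one end (D_4), so the type is D_4 (the algebra so(8)).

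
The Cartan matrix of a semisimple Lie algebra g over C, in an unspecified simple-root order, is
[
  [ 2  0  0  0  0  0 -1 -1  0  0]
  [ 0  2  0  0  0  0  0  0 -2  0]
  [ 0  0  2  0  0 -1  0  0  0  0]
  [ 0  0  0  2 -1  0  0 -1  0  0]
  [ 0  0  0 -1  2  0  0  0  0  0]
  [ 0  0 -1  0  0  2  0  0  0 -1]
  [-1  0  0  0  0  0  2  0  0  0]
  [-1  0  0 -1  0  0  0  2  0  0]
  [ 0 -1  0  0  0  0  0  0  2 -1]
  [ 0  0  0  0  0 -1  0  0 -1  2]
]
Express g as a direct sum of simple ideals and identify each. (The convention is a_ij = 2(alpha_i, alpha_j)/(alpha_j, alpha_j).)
A_5 + C_5

The diagram associated to this matrix has two connected components: the simple roots {alpha_1, alpha_4, alpha_5, alpha_7, alpha_8} form a chain of 5 nodes with single edges (A_5), and {alpha_2, alpha_3, alpha_6, alpha_9, alpha_10} form a chain of 5 nodes with a double edge at one end; the terminal node there is the unique long simple root (C_5). A semisimple Lie algebra decomposes uniquely as the direct sum of simple ideals, one per connected component of its Dynkin diagram, so g ≅ A_5 ⊕ C_5 (dimension 35 + 55 = 90).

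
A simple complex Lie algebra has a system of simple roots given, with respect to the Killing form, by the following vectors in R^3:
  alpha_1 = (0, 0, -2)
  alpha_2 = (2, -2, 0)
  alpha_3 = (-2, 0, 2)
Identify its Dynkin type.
B_3

Compute the Cartan integers a_ij = 2(alpha_i, alpha_j)/(alpha_j, alpha_j); the resulting 3x3 Cartan matrix is
[[2, 0, -1], [0, 2, -1], [-2, -1, 2]].
The roots have two lengths (squared-length ratio 2:1); the short ones are alpha_{1}. The associated Dynkin diagram is a chain of 3 nodes with a double edge at one end; the terminal node there is the unique short simple root (B_3), so the type is B_3 (the algebra so(7)).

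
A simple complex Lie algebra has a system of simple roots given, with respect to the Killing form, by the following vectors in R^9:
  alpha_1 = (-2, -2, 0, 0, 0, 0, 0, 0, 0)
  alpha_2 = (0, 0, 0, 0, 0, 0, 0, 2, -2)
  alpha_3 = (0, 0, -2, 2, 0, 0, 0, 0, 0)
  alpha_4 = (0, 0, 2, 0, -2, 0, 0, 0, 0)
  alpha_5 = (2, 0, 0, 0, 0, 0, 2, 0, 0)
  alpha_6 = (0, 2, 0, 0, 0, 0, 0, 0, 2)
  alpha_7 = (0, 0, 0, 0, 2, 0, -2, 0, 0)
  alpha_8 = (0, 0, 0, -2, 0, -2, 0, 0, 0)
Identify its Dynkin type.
type A_8

Compute the Cartan integers a_ij = 2(alpha_i, alpha_j)/(alpha_j, alpha_j); the resulting 8x8 Cartan matrix is
[[2, 0, 0, 0, -1, -1, 0, 0], [0, 2, 0, 0, 0, -1, 0, 0], [0, 0, 2, -1, 0, 0, 0, -1], [0, 0, -1, 2, 0, 0, -1, 0], [-1, 0, 0, 0, 2, 0, -1, 0], [-1, -1, 0, 0, 0, 2, 0, 0], [0, 0, 0, -1, -1, 0, 2, 0], [0, 0, -1, 0, 0, 0, 0, 2]].
All simple roots have the same length, so the diagram is simply laced. The associated Dynkin diagram is a chain of 8 nodes with single edges (A_8), so the type is A_8 (the algebra sl(9)).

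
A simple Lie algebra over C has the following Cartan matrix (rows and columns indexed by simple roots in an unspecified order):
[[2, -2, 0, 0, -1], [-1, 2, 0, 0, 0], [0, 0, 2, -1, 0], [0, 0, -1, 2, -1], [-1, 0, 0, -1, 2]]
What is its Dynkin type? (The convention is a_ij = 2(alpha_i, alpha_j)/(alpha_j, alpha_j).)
B5

The matrix has rank 5 with 2's on the diagonal. Reading the off-diagonal entries as Dynkin edges (a single edge where a_ij = a_ji = -1; a double or triple edge where a_ij * a_ji = 2 or 3), the diagram is a chain of 5 nodes with a double edge at one end; the terminal node there is the unique short simple root (B_5). One simple-root ordering that puts it in standard form is (alpha_3, alpha_4, alpha_5, alpha_1, alpha_2). So the algebra is type B_5, i.e. so(11).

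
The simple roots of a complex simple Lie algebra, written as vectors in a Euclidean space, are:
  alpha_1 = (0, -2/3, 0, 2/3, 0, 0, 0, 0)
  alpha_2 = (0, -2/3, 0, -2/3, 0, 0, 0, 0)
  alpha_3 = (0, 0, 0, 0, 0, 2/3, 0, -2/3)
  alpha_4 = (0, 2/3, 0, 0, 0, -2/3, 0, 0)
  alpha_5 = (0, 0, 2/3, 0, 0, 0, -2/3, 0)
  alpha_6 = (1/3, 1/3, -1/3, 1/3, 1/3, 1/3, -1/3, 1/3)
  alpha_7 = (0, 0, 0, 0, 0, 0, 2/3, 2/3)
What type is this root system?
Compute the Cartan integers a_ij = 2(alpha_i, alpha_j)/(alpha_j, alpha_j); the resulting 7x7 Cartan matrix is
[[2, 0, 0, -1, 0, 0, 0], [0, 2, 0, -1, 0, -1, 0], [0, 0, 2, -1, 0, 0, -1], [-1, -1, -1, 2, 0, 0, 0], [0, 0, 0, 0, 2, 0, -1], [0, -1, 0, 0, 0, 2, 0], [0, 0, -1, 0, -1, 0, 2]].
All simple roots have the same length, so the diagram is simply laced. The associated Dynkin diagram is a chain of 6 nodes with one extra node attached to the third node from one end (E_7), so the type is E_7.

E_7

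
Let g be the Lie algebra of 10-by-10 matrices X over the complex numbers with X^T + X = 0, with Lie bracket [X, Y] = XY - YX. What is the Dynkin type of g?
D_5 (so(10))

This is so(10) with 10 even, which has dimension 10(10-1)/2 = 45 and rank 10/2 = 5. In the classification of classical Lie algebras, the orthogonal algebra so(2n) in an even number of variables has type D_n; here n = 5, so the Dynkin diagram is a chain of 3 nodes with a fork of two nodes at one end (D_5). Hence the type is D_5.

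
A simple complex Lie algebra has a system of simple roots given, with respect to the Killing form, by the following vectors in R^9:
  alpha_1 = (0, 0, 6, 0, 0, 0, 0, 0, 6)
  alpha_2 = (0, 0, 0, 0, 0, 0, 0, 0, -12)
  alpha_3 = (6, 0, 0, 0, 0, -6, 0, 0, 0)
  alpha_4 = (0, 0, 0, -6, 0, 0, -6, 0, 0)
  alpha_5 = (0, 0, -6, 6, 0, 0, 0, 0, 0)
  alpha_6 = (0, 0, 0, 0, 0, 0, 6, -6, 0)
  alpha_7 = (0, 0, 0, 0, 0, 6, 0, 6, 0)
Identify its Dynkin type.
C_7 (sp(14))

Compute the Cartan integers a_ij = 2(alpha_i, alpha_j)/(alpha_j, alpha_j); the resulting 7x7 Cartan matrix is
[[2, -1, 0, 0, -1, 0, 0], [-2, 2, 0, 0, 0, 0, 0], [0, 0, 2, 0, 0, 0, -1], [0, 0, 0, 2, -1, -1, 0], [-1, 0, 0, -1, 2, 0, 0], [0, 0, 0, -1, 0, 2, -1], [0, 0, -1, 0, 0, -1, 2]].
The roots have two lengths (squared-length ratio 2:1); the short ones are alpha_{1,3,4,5,6,7}. The associated Dynkin diagram is a chain of 7 nodes with a double edge at one end; the terminal node there is the unique long simple root (C_7), so the type is C_7 (the algebra sp(14)).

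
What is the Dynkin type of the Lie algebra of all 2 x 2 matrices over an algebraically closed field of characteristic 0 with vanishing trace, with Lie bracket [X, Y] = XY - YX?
A1

This is sl(2), which has dimension 2^2 - 1 = 3 and rank 2 - 1 = 1 (a Cartan subalgebra is the diagonal traceless matrices). In the classification of classical Lie algebras, the special linear algebra sl(n+1) has type A_n; here n = 1, so the Dynkin diagram is a chain of 1 nodes with single edges (A_1). Hence the type is A_1.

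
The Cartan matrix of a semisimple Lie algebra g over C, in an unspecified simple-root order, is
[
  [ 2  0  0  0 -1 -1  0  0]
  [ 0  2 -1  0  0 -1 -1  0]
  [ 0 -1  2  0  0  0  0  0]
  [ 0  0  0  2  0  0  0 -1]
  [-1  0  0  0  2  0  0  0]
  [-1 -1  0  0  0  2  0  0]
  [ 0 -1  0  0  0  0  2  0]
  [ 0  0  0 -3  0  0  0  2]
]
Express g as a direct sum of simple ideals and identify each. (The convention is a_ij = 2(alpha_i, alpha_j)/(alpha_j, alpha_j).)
type D_6 ⊕ type G_2

The diagram associated to this matrix has two connected components: the simple roots {alpha_1, alpha_2, alpha_3, alpha_5, alpha_6, alpha_7} form a chain of 4 nodes with a fork of two nodes at one end (D_6), and {alpha_4, alpha_8} form two nodes joined by a triple edge (G_2). A semisimple Lie algebra decomposes uniquely as the direct sum of simple ideals, one per connected component of its Dynkin diagram, so g ≅ D_6 ⊕ G_2 (dimension 66 + 14 = 80).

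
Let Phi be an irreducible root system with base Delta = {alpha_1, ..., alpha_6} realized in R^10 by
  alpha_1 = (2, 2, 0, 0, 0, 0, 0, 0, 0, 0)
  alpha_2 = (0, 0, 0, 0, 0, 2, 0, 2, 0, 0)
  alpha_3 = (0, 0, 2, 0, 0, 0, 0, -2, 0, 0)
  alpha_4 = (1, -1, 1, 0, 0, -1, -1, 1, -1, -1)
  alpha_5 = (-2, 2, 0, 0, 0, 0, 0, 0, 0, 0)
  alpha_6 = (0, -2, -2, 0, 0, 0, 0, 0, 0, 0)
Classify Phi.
Compute the Cartan integers a_ij = 2(alpha_i, alpha_j)/(alpha_j, alpha_j); the resulting 6x6 Cartan matrix is
[[2, 0, 0, 0, 0, -1], [0, 2, -1, 0, 0, 0], [0, -1, 2, 0, 0, -1], [0, 0, 0, 2, -1, 0], [0, 0, 0, -1, 2, -1], [-1, 0, -1, 0, -1, 2]].
All simple roots have the same length, so the diagram is simply laced. The associated Dynkin diagram is a chain of 5 nodes with one extra node attached to the third node from one end (E_6), so the type is E_6.

E_6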